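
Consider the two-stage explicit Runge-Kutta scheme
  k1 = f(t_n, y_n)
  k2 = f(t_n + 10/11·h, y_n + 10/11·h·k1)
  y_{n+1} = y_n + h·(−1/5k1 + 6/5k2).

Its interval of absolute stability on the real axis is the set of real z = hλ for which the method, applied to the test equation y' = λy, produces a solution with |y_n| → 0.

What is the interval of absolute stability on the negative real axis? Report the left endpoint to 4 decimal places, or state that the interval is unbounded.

(-0.9167, 0).

Test eqn y'=λy, z=hλ:
  k1=λy_n ⇒ h·k1=z·y_n;  k2=λ(1+10/11z)y_n ⇒ h·k2=z(1+10/11z)y_n
  y_{n+1}/y_n = 1 − 1/5z + 6/5z(1+10/11z) = 1 + z + 12/11z²
  so R(z) = 1 + z + 12/11z².

Solve |R(x)|<1 on ℝ⁻.
x=-0.38: |R|=0.7775
R=1: x+12/11x²=0 ⇒ x=−11/12=-0.9167; min R=1−1/(4·12/11)=0.7708>−1
Confirm numerically:
  x=-0.799: |R|=0.89744 <1
  x=-0.690: |R|=0.82938 <1
  x=-0.645: |R|=0.80885 <1
  x=-0.445: |R|=0.77103 <1
  x=-1.484: |R|=1.91846 >1
  x=-1.390: |R|=1.71775 >1
  x=-1.199: |R|=1.36929 >1
Interval (-0.9167, 0).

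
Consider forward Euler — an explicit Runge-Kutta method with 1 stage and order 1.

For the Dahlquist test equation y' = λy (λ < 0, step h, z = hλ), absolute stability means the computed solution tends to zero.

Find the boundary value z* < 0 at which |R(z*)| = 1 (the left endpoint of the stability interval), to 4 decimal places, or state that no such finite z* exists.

left endpoint -2.0000.

Test eqn y'=λy, z=hλ:
  order 1, 1-stage ⇒ R(z)=1+z
  (e.g. R(-0.57)=0.43000, |R|=0.43000)

Solve |R(x)|<1 on ℝ⁻.
x=-0.57: |R|=0.4300
|R(-2.21)|=1.2100 |R(-2.05)|=1.0500 |R(-1.15)|=0.1500
Bisect:
  x_lo=-2.6303 |R|=1.6303  x_hi=-0.1855 |R|=0.8145
  mid=-1.40792 |R|=0.40792 →hi
  mid=-2.01911 |R|=1.01911 →lo
  mid=-1.71351 |R|=0.71351 →hi
  mid=-1.86631 |R|=0.86631 →hi
  mid=-1.94271 |R|=0.94271 →hi
  mid=-1.98091 |R|=0.98091 →hi
  mid=-2.00001 |R|=1.00001 →lo
  ...
  [-2.00001,-1.99986] ⇒ x*=-2.0000
So |R|<1 on (-2.0000, 0).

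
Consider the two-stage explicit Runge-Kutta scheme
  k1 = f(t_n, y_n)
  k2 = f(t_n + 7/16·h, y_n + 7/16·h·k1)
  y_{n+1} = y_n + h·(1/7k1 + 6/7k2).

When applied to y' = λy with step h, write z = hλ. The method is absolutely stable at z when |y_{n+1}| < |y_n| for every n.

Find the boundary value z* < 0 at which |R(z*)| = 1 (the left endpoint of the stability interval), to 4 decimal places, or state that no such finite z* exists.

z* = -2.6667.

On y'=λy, z=hλ:
  k1=λy_n ⇒ h·k1=z·y_n;  k2=λ(1+7/16z)y_n ⇒ h·k2=z(1+7/16z)y_n
  y_{n+1}/y_n = 1 + 1/7z + 6/7z(1+7/16z) = 1 + z + 3/8z²
  Hence R(z) = 1 + z + 3/8z².

Need |R(x)|<1, x<0.
x=-1.34: |R|=0.3334
R=1: x+3/8x²=0 ⇒ x=−8/3=-2.6667; min R=1−1/(4·3/8)=0.3333>−1
Confirm numerically:
  x=-1.964: |R|=0.48249 <1
  x=-1.775: |R|=0.40648 <1
  x=-1.167: |R|=0.34371 <1
  x=-2.749: |R|=1.08488 >1
  x=-2.743: |R|=1.07852 >1
  x=-2.737: |R|=1.07219 >1
Stable set (-2.6667, 0).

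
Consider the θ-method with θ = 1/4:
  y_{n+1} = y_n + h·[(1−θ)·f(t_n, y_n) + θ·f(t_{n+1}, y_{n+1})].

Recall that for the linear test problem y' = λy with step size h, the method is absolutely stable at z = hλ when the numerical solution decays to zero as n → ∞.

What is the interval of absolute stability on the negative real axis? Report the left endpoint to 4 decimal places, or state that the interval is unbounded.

On y'=λy, z=hλ:
  y_{n+1} = y_n + z·[3/4·y_n + 1/4·y_{n+1}] ⇒ (1 − 1/4z)y_{n+1} = (1 + 3/4z)y_n
  R(z) = (1 + 3/4z)/(1 − 1/4z).

Need |R(x)|<1, x<0.
x=-0.55: |R|=0.5165
R=−1: 1+3/4x = −1+1/4x ⇒ -1/2x=2 ⇒ x=2/(-1/2)=-4.0000
Confirm numerically:
  x=-3.108: |R|=0.74902 <1
  x=-2.991: |R|=0.71134 <1
  x=-1.716: |R|=0.20084 <1
  x=-4.518: |R|=1.12162 >1
  x=-4.226: |R|=1.05495 >1
  x=-4.100: |R|=1.02469 >1
Interval (-4.0000, 0).

z∈(-4.0000,0).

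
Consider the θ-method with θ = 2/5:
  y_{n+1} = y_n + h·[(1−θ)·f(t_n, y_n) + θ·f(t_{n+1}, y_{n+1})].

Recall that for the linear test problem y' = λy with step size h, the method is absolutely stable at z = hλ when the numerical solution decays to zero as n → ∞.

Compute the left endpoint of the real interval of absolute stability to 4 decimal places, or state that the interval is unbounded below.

Test eqn y'=λy, z=hλ:
  y_{n+1} = y_n + z·[3/5·y_n + 2/5·y_{n+1}] ⇒ (1 − 2/5z)y_{n+1} = (1 + 3/5z)y_n
  R(z) = (1 + 3/5z)/(1 − 2/5z).

Solve |R(x)|<1 on ℝ⁻.
x=-0.69: |R|=0.4592
R=−1: 1+3/5x = −1+2/5x ⇒ -1/5x=2 ⇒ x=2/(-1/5)=-10.0000
Confirm numerically:
  x=-8.620: |R|=0.93795 <1
  x=-6.835: |R|=0.83048 <1
  x=-5.409: |R|=0.70976 <1
  x=-4.615: |R|=0.62157 <1
  x=-10.257: |R|=1.01007 >1
  x=-10.032: |R|=1.00128 >1
So |R|<1 on (-10.0000, 0).

z* = -10.0000.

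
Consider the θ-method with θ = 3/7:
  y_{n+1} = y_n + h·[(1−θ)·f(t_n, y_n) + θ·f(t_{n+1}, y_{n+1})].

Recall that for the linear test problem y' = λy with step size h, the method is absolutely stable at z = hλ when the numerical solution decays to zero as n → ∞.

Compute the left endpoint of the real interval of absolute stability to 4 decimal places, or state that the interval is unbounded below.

Set f=λy, z=hλ:
  y_{n+1} = y_n + z·[4/7·y_n + 3/7·y_{n+1}] ⇒ (1 − 3/7z)y_{n+1} = (1 + 4/7z)y_n
  ⇒ R(z) = (1 + 4/7z)/(1 − 3/7z).

Solve |R(x)|<1 on ℝ⁻.
x=-0.38: |R|=0.6732
R=−1: 1+4/7x = −1+3/7x ⇒ -1/7x=2 ⇒ x=2/(-1/7)=-14.0000
Confirm numerically:
  x=-9.654: |R|=0.87915 <1
  x=-8.100: |R|=0.81150 <1
  x=-6.320: |R|=0.70416 <1
  x=-14.562: |R|=1.01109 >1
  x=-14.084: |R|=1.00171 >1
So |R|<1 on (-14.0000, 0).

left endpoint -14.0000.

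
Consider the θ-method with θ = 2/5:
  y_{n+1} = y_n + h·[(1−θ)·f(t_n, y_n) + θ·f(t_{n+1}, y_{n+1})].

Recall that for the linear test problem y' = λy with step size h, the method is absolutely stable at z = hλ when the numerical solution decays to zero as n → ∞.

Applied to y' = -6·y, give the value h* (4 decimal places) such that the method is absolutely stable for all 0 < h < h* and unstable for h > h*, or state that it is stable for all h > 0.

On y'=λy, z=hλ:
  y_{n+1} = y_n + z·[3/5·y_n + 2/5·y_{n+1}] ⇒ (1 − 2/5z)y_{n+1} = (1 + 3/5z)y_n
  Hence R(z) = (1 + 3/5z)/(1 − 2/5z).

Solve |R(x)|<1 on ℝ⁻.
x=-0.8: |R|=0.3939
R=−1: 1+3/5x = −1+2/5x ⇒ -1/5x=2 ⇒ x=2/(-1/5)=-10.0000
Confirm numerically:
  x=-5.715: |R|=0.73920 <1
  x=-4.695: |R|=0.63134 <1
  x=-4.231: |R|=0.57146 <1
  x=-10.398: |R|=1.01543 >1
  x=-10.360: |R|=1.01400 >1
Stable set (-10.0000, 0).

(-10.0000,0); λ=-6 ⇒ h* = (10)/6 = 1.6667.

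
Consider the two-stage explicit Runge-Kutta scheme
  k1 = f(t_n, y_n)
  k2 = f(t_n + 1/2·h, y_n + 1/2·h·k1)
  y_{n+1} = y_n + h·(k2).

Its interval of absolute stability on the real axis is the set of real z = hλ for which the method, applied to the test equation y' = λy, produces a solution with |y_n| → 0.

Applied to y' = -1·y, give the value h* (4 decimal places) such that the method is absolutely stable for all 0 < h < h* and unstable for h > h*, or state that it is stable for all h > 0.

(-2.0000,0); λ=-1 ⇒ h* = (2)/1 = 2.0000.

With y'=λy (z=hλ):
  k1=λy_n ⇒ h·k1=z·y_n;  k2=λ(1+1/2z)y_n ⇒ h·k2=z(1+1/2z)y_n
  y_{n+1}/y_n = 1 + z(1+1/2z) = 1 + z + 1/2z²
  R(z) = 1 + z + 1/2z².

Find x<0 with |R(x)|<1.
x=-0.34: |R|=0.7178
R=1: x+1/2x²=0 ⇒ x=−2=-2.0000; min R=1−1/(4·1/2)=0.5000>−1
Confirm numerically:
  x=-1.937: |R|=0.93898 <1
  x=-1.403: |R|=0.58120 <1
  x=-1.388: |R|=0.57527 <1
  x=-1.167: |R|=0.51394 <1
  x=-2.368: |R|=1.43571 >1
  x=-2.343: |R|=1.40182 >1
  x=-2.233: |R|=1.26014 >1
So |R|<1 on (-2.0000, 0).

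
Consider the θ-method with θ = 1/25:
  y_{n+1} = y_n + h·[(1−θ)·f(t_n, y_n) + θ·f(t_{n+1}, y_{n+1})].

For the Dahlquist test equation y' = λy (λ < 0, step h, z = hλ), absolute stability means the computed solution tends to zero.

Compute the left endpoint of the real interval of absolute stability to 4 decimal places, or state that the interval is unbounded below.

z* = -2.1739.

Test eqn y'=λy, z=hλ:
  y_{n+1} = y_n + z·[24/25·y_n + 1/25·y_{n+1}] ⇒ (1 − 1/25z)y_{n+1} = (1 + 24/25z)y_n
  Hence R(z) = (1 + 24/25z)/(1 − 1/25z).

Boundary: |R(x)|=1, x<0.
x=-0.56: |R|=0.4523
R=−1: 1+24/25x = −1+1/25x ⇒ -23/25x=2 ⇒ x=2/(-23/25)=-2.1739
Confirm numerically:
  x=-2.038: |R|=0.88438 <1
  x=-1.596: |R|=0.50023 <1
  x=-1.518: |R|=0.43110 <1
  x=-1.483: |R|=0.39995 <1
  x=-2.761: |R|=1.48640 >1
  x=-2.597: |R|=1.35261 >1
  x=-2.307: |R|=1.11210 >1
So |R|<1 on (-2.1739, 0).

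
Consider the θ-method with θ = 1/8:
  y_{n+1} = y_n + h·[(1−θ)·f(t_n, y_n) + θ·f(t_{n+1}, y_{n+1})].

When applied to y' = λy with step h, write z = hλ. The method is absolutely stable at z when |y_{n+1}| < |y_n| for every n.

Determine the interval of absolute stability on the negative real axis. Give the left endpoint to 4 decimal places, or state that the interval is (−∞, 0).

z∈(-2.6667,0).

Test eqn y'=λy, z=hλ:
  y_{n+1} = y_n + z·[7/8·y_n + 1/8·y_{n+1}] ⇒ (1 − 1/8z)y_{n+1} = (1 + 7/8z)y_n
  so R(z) = (1 + 7/8z)/(1 − 1/8z).

Find x<0 with |R(x)|<1.
x=-1.44: |R|=0.2203
R=−1: 1+7/8x = −1+1/8x ⇒ -3/4x=2 ⇒ x=2/(-3/4)=-2.6667
Confirm numerically:
  x=-2.188: |R|=0.71810 <1
  x=-1.940: |R|=0.56137 <1
  x=-1.181: |R|=0.02908 <1
  x=-3.114: |R|=1.24150 >1
  x=-3.017: |R|=1.19080 >1
Interval (-2.6667, 0).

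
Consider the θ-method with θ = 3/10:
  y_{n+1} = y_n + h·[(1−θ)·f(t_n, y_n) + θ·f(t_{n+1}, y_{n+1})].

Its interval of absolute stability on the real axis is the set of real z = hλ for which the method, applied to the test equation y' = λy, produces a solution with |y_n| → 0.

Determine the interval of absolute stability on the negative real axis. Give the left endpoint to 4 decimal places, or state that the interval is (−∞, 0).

(-5.0000, 0).

With y'=λy (z=hλ):
  y_{n+1} = y_n + z·[7/10·y_n + 3/10·y_{n+1}] ⇒ (1 − 3/10z)y_{n+1} = (1 + 7/10z)y_n
  Hence R(z) = (1 + 7/10z)/(1 − 3/10z).

Find x<0 with |R(x)|<1.
x=-0.4: |R|=0.6429
R=−1: 1+7/10x = −1+3/10x ⇒ -2/5x=2 ⇒ x=2/(-2/5)=-5.0000
Confirm numerically:
  x=-4.279: |R|=0.87371 <1
  x=-4.167: |R|=0.85192 <1
  x=-2.412: |R|=0.39940 <1
  x=-5.494: |R|=1.07462 >1
  x=-5.187: |R|=1.02926 >1
Stable set (-5.0000, 0).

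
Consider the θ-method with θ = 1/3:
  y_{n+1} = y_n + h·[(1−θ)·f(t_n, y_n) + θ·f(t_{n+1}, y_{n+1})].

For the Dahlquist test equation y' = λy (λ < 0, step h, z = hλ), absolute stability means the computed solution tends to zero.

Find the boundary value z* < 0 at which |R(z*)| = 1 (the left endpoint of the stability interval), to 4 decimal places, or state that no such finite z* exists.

z* = -6.0000.

Set f=λy, z=hλ:
  y_{n+1} = y_n + z·[2/3·y_n + 1/3·y_{n+1}] ⇒ (1 − 1/3z)y_{n+1} = (1 + 2/3z)y_n
  R(z) = (1 + 2/3z)/(1 − 1/3z).

Need |R(x)|<1, x<0.
x=-1.06: |R|=0.2167
R=−1: 1+2/3x = −1+1/3x ⇒ -1/3x=2 ⇒ x=2/(-1/3)=-6.0000
Confirm numerically:
  x=-5.818: |R|=0.97936 <1
  x=-5.523: |R|=0.94403 <1
  x=-4.064: |R|=0.72593 <1
  x=-6.327: |R|=1.03506 >1
  x=-6.121: |R|=1.01327 >1
Interval (-6.0000, 0).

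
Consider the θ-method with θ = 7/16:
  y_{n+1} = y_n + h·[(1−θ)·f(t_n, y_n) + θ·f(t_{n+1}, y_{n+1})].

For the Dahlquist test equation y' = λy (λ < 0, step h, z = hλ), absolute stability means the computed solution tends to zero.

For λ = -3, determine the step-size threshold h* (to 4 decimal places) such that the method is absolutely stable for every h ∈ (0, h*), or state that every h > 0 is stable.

(-16.0000,0); λ=-3 ⇒ h* = (16)/3 = 5.3333.

With y'=λy (z=hλ):
  y_{n+1} = y_n + z·[9/16·y_n + 7/16·y_{n+1}] ⇒ (1 − 7/16z)y_{n+1} = (1 + 9/16z)y_n
  so R(z) = (1 + 9/16z)/(1 − 7/16z).

Need |R(x)|<1, x<0.
x=-0.41: |R|=0.6524
R=−1: 1+9/16x = −1+7/16x ⇒ -1/8x=2 ⇒ x=2/(-1/8)=-16.0000
Confirm numerically:
  x=-15.003: |R|=0.98352 <1
  x=-14.397: |R|=0.97255 <1
  x=-11.633: |R|=0.91036 <1
  x=-16.449: |R|=1.00685 >1
  x=-16.151: |R|=1.00234 >1
  x=-16.079: |R|=1.00123 >1
So |R|<1 on (-16.0000, 0).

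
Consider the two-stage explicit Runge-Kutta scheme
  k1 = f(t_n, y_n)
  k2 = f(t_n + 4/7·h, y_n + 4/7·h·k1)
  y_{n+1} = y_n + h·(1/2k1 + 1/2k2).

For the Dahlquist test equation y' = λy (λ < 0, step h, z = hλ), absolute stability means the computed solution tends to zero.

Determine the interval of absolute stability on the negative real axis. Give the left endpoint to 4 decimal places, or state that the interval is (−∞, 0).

Test eqn y'=λy, z=hλ:
  k1=λy_n ⇒ h·k1=z·y_n;  k2=λ(1+4/7z)y_n ⇒ h·k2=z(1+4/7z)y_n
  y_{n+1}/y_n = 1 + 1/2z + 1/2z(1+4/7z) = 1 + z + 2/7z²
  R(z) = 1 + z + 2/7z².

Need |R(x)|<1, x<0.
x=-0.84: |R|=0.3616
R=1: x+2/7x²=0 ⇒ x=−7/2=-3.5000; min R=1−1/(4·2/7)=0.1250>−1
Confirm numerically:
  x=-3.477: |R|=0.97715 <1
  x=-1.842: |R|=0.12742 <1
  x=-1.511: |R|=0.14132 <1
  x=-1.463: |R|=0.14853 <1
  x=-4.058: |R|=1.64696 >1
  x=-3.801: |R|=1.32689 >1
  x=-3.765: |R|=1.28506 >1
So |R|<1 on (-3.5000, 0).

z∈(-3.5000,0).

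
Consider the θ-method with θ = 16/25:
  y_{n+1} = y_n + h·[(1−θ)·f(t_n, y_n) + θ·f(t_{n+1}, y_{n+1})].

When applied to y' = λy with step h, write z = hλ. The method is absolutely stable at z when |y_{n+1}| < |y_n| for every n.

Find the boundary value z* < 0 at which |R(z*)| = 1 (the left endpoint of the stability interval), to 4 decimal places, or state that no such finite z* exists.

With y'=λy (z=hλ):
  y_{n+1} = y_n + z·[9/25·y_n + 16/25·y_{n+1}] ⇒ (1 − 16/25z)y_{n+1} = (1 + 9/25z)y_n
  Hence R(z) = (1 + 9/25z)/(1 − 16/25z).

Find x<0 with |R(x)|<1.
x=-1: |R|=0.3902
x=-2: |R|=0.1228
x=-10: |R|=0.3514
x=-100: |R|=0.5385
θ=16/25≥1/2 ⇒ |1+9/25x|<|1−16/25x| ∀x<0 ⇒ stable on all of ℝ⁻.

(−∞, 0) — no finite endpoint.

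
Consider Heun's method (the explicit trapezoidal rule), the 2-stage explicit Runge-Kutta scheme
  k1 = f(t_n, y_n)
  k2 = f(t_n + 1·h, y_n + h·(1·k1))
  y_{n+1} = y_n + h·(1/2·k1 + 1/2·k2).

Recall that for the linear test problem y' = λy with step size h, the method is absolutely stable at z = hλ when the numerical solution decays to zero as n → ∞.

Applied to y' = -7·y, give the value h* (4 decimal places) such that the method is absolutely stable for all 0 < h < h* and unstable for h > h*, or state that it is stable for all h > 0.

(-2.0000,0); λ=-7 ⇒ h* = 0.2857.

Set f=λy, z=hλ:
  order 2, 2-stage ⇒ R(z)=1+z+z^2/2
  (e.g. R(-0.93)=0.50245, |R|=0.50245)

Solve |R(x)|<1 on ℝ⁻.
x=-0.93: |R|=0.5025
|R(-2.31)|=1.3580 |R(-2.11)|=1.1160 |R(-1.42)|=0.5882
Bisect:
  x_lo=-2.6291 |R|=1.8270  x_hi=-0.3486 |R|=0.7122
  mid=-1.48886 |R|=0.61949 →hi
  mid=-2.05899 |R|=1.06073 →lo
  mid=-1.77392 |R|=0.79948 →hi
  mid=-1.91646 |R|=0.91995 →hi
  mid=-1.98772 |R|=0.98780 →hi
  mid=-2.02336 |R|=1.02363 →lo
  mid=-2.00554 |R|=1.00556 →lo
  ...
  [-2.00011,-1.99997] ⇒ x*=-2.0000
Interval (-2.0000, 0).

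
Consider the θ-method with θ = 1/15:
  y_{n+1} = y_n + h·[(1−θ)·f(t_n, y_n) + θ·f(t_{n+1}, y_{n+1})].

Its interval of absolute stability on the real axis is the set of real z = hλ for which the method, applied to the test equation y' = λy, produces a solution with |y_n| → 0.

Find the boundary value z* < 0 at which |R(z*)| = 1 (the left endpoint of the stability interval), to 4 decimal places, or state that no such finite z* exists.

Test eqn y'=λy, z=hλ:
  y_{n+1} = y_n + z·[14/15·y_n + 1/15·y_{n+1}] ⇒ (1 − 1/15z)y_{n+1} = (1 + 14/15z)y_n
  so R(z) = (1 + 14/15z)/(1 − 1/15z).

Boundary: |R(x)|=1, x<0.
x=-1.04: |R|=0.0274
R=−1: 1+14/15x = −1+1/15x ⇒ -13/15x=2 ⇒ x=2/(-13/15)=-2.3077
Confirm numerically:
  x=-1.574: |R|=0.42452 <1
  x=-1.395: |R|=0.27630 <1
  x=-0.955: |R|=0.10216 <1
  x=-2.838: |R|=1.38648 >1
  x=-2.645: |R|=1.24851 >1
Interval (-2.3077, 0).

left endpoint -2.3077.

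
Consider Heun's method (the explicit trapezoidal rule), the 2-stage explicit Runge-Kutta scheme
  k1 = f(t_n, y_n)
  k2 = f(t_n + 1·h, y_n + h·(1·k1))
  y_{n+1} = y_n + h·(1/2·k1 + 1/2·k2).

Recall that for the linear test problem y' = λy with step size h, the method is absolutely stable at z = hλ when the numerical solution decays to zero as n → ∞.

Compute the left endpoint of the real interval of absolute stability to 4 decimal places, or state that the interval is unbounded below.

z* = -2.0000.

With y'=λy (z=hλ):
  order 2, 2-stage ⇒ R(z)=1+z+z^2/2
  (e.g. R(-1.26)=0.53380, |R|=0.53380)

Need |R(x)|<1, x<0.
x=-1.26: |R|=0.5338
|R(-2.13)|=1.1384 |R(-1.61)|=0.6861 |R(-1.08)|=0.5032
Bisect:
  x_lo=-2.4029 |R|=1.4841  x_hi=-0.0615 |R|=0.9404
  mid=-1.23220 |R|=0.52696 →hi
  mid=-1.81755 |R|=0.83420 →hi
  mid=-2.11023 |R|=1.11630 →lo
  mid=-1.96389 |R|=0.96454 →hi
  mid=-2.03706 |R|=1.03775 →lo
  mid=-2.00048 |R|=1.00048 →lo
  mid=-1.98218 |R|=0.98234 →hi
  mid=-1.99133 |R|=0.99137 →hi
  mid=-1.99590 |R|=0.99591 →hi
  ...
  [-2.00005,-1.99990] ⇒ x*=-2.0000
So |R|<1 on (-2.0000, 0).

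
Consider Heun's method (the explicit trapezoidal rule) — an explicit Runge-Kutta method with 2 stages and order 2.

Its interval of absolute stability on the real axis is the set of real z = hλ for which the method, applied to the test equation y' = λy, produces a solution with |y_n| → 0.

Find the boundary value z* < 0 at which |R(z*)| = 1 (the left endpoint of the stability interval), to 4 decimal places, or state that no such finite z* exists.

left endpoint -2.0000.

Set f=λy, z=hλ:
  order 2, 2-stage ⇒ R(z)=1+z+z^2/2
  (e.g. R(-1.49)=0.62005, |R|=0.62005)

Solve |R(x)|<1 on ℝ⁻.
x=-1.49: |R|=0.6200
|R(-2.14)|=1.1498 |R(-1.92)|=0.9232 |R(-0.66)|=0.5578
Bisect:
  x_lo=-2.5331 |R|=1.6752  x_hi=-0.2047 |R|=0.8163
  mid=-1.36889 |R|=0.56804 →hi
  mid=-1.95100 |R|=0.95220 →hi
  mid=-2.24206 |R|=1.27135 →lo
  mid=-2.09653 |R|=1.10119 →lo
  mid=-2.02377 |R|=1.02405 →lo
  mid=-1.98738 |R|=0.98746 →hi
  mid=-2.00558 |R|=1.00559 →lo
  mid=-1.99648 |R|=0.99649 →hi
  mid=-2.00103 |R|=1.00103 →lo
  ...
  [-2.00003,-1.99989] ⇒ x*=-2.0000
So |R|<1 on (-2.0000, 0).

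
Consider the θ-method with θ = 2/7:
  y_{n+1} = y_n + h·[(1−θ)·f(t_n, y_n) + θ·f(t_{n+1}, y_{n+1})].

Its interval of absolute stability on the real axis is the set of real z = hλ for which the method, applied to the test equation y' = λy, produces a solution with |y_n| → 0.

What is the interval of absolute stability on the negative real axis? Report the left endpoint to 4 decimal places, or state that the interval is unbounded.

Test eqn y'=λy, z=hλ:
  y_{n+1} = y_n + z·[5/7·y_n + 2/7·y_{n+1}] ⇒ (1 − 2/7z)y_{n+1} = (1 + 5/7z)y_n
  ⇒ R(z) = (1 + 5/7z)/(1 − 2/7z).

Boundary: |R(x)|=1, x<0.
x=-0.78: |R|=0.3621
R=−1: 1+5/7x = −1+2/7x ⇒ -3/7x=2 ⇒ x=2/(-3/7)=-4.6667
Confirm numerically:
  x=-3.152: |R|=0.65845 <1
  x=-2.844: |R|=0.56904 <1
  x=-2.022: |R|=0.28160 <1
  x=-5.243: |R|=1.09888 >1
  x=-5.097: |R|=1.07508 >1
Stable set (-4.6667, 0).

z∈(-4.6667,0).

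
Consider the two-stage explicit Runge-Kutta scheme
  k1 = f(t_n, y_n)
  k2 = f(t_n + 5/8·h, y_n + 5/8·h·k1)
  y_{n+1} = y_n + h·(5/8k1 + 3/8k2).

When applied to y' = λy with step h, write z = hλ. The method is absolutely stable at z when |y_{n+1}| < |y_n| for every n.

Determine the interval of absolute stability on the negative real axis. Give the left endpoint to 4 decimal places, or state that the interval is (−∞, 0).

(-4.2667, 0).

Test eqn y'=λy, z=hλ:
  k1=λy_n ⇒ h·k1=z·y_n;  k2=λ(1+5/8z)y_n ⇒ h·k2=z(1+5/8z)y_n
  y_{n+1}/y_n = 1 + 5/8z + 3/8z(1+5/8z) = 1 + z + 15/64z²
  R(z) = 1 + z + 15/64z².

Solve |R(x)|<1 on ℝ⁻.
x=-0.63: |R|=0.4630
R=1: x+15/64x²=0 ⇒ x=−64/15=-4.2667; min R=1−1/(4·15/64)=-0.0667>−1
Confirm numerically:
  x=-3.865: |R|=0.63615 <1
  x=-3.283: |R|=0.24311 <1
  x=-3.010: |R|=0.11346 <1
  x=-2.193: |R|=0.06583 <1
  x=-4.678: |R|=1.45099 >1
  x=-4.611: |R|=1.37212 >1
  x=-4.530: |R|=1.27959 >1
So |R|<1 on (-4.2667, 0).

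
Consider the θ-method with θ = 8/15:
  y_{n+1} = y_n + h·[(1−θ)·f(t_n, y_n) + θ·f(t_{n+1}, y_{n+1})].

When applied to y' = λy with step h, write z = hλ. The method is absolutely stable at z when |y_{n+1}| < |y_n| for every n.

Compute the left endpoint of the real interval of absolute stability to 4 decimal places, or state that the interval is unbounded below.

unbounded; (−∞, 0).

On y'=λy, z=hλ:
  y_{n+1} = y_n + z·[7/15·y_n + 8/15·y_{n+1}] ⇒ (1 − 8/15z)y_{n+1} = (1 + 7/15z)y_n
  so R(z) = (1 + 7/15z)/(1 − 8/15z).

Boundary: |R(x)|=1, x<0.
x=-0.64: |R|=0.5229
x=-2: |R|=0.0323
x=-10: |R|=0.5789
x=-100: |R|=0.8405
θ=8/15≥1/2 ⇒ |1+7/15x|<|1−8/15x| ∀x<0 ⇒ unbounded interval.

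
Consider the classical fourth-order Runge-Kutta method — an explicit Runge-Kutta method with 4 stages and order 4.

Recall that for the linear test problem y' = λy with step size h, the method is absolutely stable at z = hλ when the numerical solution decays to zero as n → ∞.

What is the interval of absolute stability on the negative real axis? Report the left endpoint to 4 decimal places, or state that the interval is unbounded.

With y'=λy (z=hλ):
  order 4, 4-stage ⇒ R(z)=1+z+z^2/2+z^3/6+z^4/24
  (e.g. R(-0.92)=0.40327, |R|=0.40327)

Find x<0 with |R(x)|<1.
x=-0.92: |R|=0.4033
|R(-2.98)|=1.3355 |R(-1.29)|=0.2997 |R(-0.71)|=0.4930
Bisect:
  x_lo=-3.2374 |R|=1.9248  x_hi=-0.3294 |R|=0.7194
  mid=-1.78337 |R|=0.28299 →hi
  mid=-2.51037 |R|=0.65868 →hi
  mid=-2.87388 |R|=1.14198 →lo
  mid=-2.69212 |R|=0.86838 →hi
  mid=-2.78300 |R|=0.99655 →hi
  mid=-2.82844 |R|=1.06702 →lo
  mid=-2.80572 |R|=1.03123 →lo
  mid=-2.79436 |R|=1.01375 →lo
  ...
  [-2.78531,-2.78513] ⇒ x*=-2.7853
Stable set (-2.7853, 0).

z∈(-2.7853,0).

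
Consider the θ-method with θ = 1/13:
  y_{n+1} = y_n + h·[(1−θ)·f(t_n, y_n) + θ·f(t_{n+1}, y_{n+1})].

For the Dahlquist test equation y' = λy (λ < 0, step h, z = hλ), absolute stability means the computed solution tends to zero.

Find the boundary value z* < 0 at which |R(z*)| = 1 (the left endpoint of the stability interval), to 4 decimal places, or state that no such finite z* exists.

Test eqn y'=λy, z=hλ:
  y_{n+1} = y_n + z·[12/13·y_n + 1/13·y_{n+1}] ⇒ (1 − 1/13z)y_{n+1} = (1 + 12/13z)y_n
  Hence R(z) = (1 + 12/13z)/(1 − 1/13z).

Need |R(x)|<1, x<0.
x=-1.7: |R|=0.5034
R=−1: 1+12/13x = −1+1/13x ⇒ -11/13x=2 ⇒ x=2/(-11/13)=-2.3636
Confirm numerically:
  x=-2.003: |R|=0.73559 <1
  x=-1.884: |R|=0.64553 <1
  x=-1.878: |R|=0.64095 <1
  x=-1.393: |R|=0.25818 <1
  x=-2.959: |R|=1.41036 >1
  x=-2.653: |R|=1.20335 >1
Interval (-2.3636, 0).

z* = -2.3636.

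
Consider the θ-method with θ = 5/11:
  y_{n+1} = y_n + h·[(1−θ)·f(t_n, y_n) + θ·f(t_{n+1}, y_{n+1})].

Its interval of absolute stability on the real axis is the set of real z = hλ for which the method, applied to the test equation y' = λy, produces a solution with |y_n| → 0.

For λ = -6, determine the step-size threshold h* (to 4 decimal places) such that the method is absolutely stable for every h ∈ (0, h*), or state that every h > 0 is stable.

With y'=λy (z=hλ):
  y_{n+1} = y_n + z·[6/11·y_n + 5/11·y_{n+1}] ⇒ (1 − 5/11z)y_{n+1} = (1 + 6/11z)y_n
  so R(z) = (1 + 6/11z)/(1 − 5/11z).

Need |R(x)|<1, x<0.
x=-1.77: |R|=0.0191
R=−1: 1+6/11x = −1+5/11x ⇒ -1/11x=2 ⇒ x=2/(-1/11)=-22.0000
Confirm numerically:
  x=-21.146: |R|=0.99268 <1
  x=-20.929: |R|=0.99074 <1
  x=-18.070: |R|=0.96122 <1
  x=-22.432: |R|=1.00351 >1
  x=-22.131: |R|=1.00108 >1
  x=-22.130: |R|=1.00107 >1
So |R|<1 on (-22.0000, 0).

(-22.0000,0); λ=-6 ⇒ h* = (22)/6 = 3.6667.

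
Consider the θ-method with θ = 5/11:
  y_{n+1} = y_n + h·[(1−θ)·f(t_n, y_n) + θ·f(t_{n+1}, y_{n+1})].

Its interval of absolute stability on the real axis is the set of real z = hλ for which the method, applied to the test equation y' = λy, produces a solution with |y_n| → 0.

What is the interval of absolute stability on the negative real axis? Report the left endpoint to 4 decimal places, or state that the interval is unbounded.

z∈(-22.0000,0).

With y'=λy (z=hλ):
  y_{n+1} = y_n + z·[6/11·y_n + 5/11·y_{n+1}] ⇒ (1 − 5/11z)y_{n+1} = (1 + 6/11z)y_n
  so R(z) = (1 + 6/11z)/(1 − 5/11z).

Solve |R(x)|<1 on ℝ⁻.
x=-0.83: |R|=0.3974
R=−1: 1+6/11x = −1+5/11x ⇒ -1/11x=2 ⇒ x=2/(-1/11)=-22.0000
Confirm numerically:
  x=-18.593: |R|=0.96723 <1
  x=-12.224: |R|=0.86445 <1
  x=-9.428: |R|=0.78376 <1
  x=-22.224: |R|=1.00183 >1
  x=-22.037: |R|=1.00031 >1
Interval (-22.0000, 0).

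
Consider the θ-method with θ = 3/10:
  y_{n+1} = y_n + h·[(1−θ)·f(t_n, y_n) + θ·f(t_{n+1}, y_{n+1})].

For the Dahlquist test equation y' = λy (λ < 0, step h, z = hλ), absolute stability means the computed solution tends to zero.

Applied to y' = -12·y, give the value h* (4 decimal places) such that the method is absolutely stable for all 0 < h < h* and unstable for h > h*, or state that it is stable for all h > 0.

(-5.0000,0); λ=-12 ⇒ h* = (5)/12 = 0.4167.

Test eqn y'=λy, z=hλ:
  y_{n+1} = y_n + z·[7/10·y_n + 3/10·y_{n+1}] ⇒ (1 − 3/10z)y_{n+1} = (1 + 7/10z)y_n
  so R(z) = (1 + 7/10z)/(1 − 3/10z).

Boundary: |R(x)|=1, x<0.
x=-1.63: |R|=0.0947
R=−1: 1+7/10x = −1+3/10x ⇒ -2/5x=2 ⇒ x=2/(-2/5)=-5.0000
Confirm numerically:
  x=-4.709: |R|=0.95176 <1
  x=-3.040: |R|=0.58996 <1
  x=-2.608: |R|=0.46320 <1
  x=-2.005: |R|=0.25195 <1
  x=-5.583: |R|=1.08718 >1
  x=-5.422: |R|=1.06427 >1
  x=-5.117: |R|=1.01846 >1
So |R|<1 on (-5.0000, 0).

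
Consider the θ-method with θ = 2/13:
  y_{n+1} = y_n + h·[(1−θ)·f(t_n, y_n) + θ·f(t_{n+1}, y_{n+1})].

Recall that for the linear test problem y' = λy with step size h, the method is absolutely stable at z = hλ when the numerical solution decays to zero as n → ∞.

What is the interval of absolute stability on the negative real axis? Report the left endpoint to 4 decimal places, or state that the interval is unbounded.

(-2.8889, 0).

Set f=λy, z=hλ:
  y_{n+1} = y_n + z·[11/13·y_n + 2/13·y_{n+1}] ⇒ (1 − 2/13z)y_{n+1} = (1 + 11/13z)y_n
  ⇒ R(z) = (1 + 11/13z)/(1 − 2/13z).

Solve |R(x)|<1 on ℝ⁻.
x=-1.15: |R|=0.0229
R=−1: 1+11/13x = −1+2/13x ⇒ -9/13x=2 ⇒ x=2/(-9/13)=-2.8889
Confirm numerically:
  x=-2.700: |R|=0.90761 <1
  x=-1.807: |R|=0.41393 <1
  x=-1.754: |R|=0.38127 <1
  x=-1.519: |R|=0.23126 <1
  x=-3.360: |R|=1.21501 >1
  x=-3.063: |R|=1.08193 >1
Interval (-2.8889, 0).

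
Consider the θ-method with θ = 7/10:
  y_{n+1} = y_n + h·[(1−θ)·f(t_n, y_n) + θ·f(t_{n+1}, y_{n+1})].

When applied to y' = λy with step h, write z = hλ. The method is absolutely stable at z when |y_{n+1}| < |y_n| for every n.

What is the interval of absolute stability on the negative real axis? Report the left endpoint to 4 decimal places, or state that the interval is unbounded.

(−∞, 0) — no finite endpoint.

Set f=λy, z=hλ:
  y_{n+1} = y_n + z·[3/10·y_n + 7/10·y_{n+1}] ⇒ (1 − 7/10z)y_{n+1} = (1 + 3/10z)y_n
  Hence R(z) = (1 + 3/10z)/(1 − 7/10z).

Boundary: |R(x)|=1, x<0.
x=-0.36: |R|=0.7125
x=-2: |R|=0.1667
x=-10: |R|=0.2500
x=-100: |R|=0.4085
θ=7/10≥1/2 ⇒ |1+3/10x|<|1−7/10x| ∀x<0 ⇒ interval (−∞,0).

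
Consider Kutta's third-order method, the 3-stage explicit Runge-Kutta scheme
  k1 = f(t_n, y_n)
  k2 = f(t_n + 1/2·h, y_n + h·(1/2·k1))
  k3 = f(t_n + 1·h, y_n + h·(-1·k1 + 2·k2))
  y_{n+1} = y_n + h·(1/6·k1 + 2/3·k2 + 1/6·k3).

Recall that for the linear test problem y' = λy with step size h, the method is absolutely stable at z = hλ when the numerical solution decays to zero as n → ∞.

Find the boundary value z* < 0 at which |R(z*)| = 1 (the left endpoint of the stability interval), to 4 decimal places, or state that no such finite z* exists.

z* = -2.5127.

Test eqn y'=λy, z=hλ:
  order 3, 3-stage ⇒ R(z)=1+z+z^2/2+z^3/6
  (e.g. R(-0.36)=0.69702, |R|=0.69702)

Solve |R(x)|<1 on ℝ⁻.
x=-0.36: |R|=0.6970
|R(-2.59)|=1.1316 |R(-1.87)|=0.2114 |R(-1.68)|=0.0591
Bisect:
  x_lo=-3.1172 |R|=2.3069  x_hi=-0.2984 |R|=0.7417
  mid=-1.70778 |R|=0.07965 →hi
  mid=-2.41247 |R|=0.84256 →hi
  mid=-2.76481 |R|=1.46518 →lo
  mid=-2.58864 |R|=1.12922 →lo
  mid=-2.50056 |R|=0.98007 →hi
  mid=-2.54460 |R|=1.05315 →lo
  mid=-2.52258 |R|=1.01624 →lo
  mid=-2.51157 |R|=0.99806 →hi
  ...
  [-2.51277,-2.51260] ⇒ x*=-2.5127
Interval (-2.5127, 0).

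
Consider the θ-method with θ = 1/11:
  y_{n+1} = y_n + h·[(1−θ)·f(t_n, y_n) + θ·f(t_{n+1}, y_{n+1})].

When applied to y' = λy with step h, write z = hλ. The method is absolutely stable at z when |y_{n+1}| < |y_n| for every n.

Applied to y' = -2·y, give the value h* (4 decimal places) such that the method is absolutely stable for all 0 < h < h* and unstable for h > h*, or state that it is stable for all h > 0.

(-2.4444,0); λ=-2 ⇒ h* = (22/9)/2 = 1.2222.

Set f=λy, z=hλ:
  y_{n+1} = y_n + z·[10/11·y_n + 1/11·y_{n+1}] ⇒ (1 − 1/11z)y_{n+1} = (1 + 10/11z)y_n
  Hence R(z) = (1 + 10/11z)/(1 − 1/11z).

Boundary: |R(x)|=1, x<0.
x=-0.53: |R|=0.4944
R=−1: 1+10/11x = −1+1/11x ⇒ -9/11x=2 ⇒ x=2/(-9/11)=-2.4444
Confirm numerically:
  x=-1.816: |R|=0.55868 <1
  x=-1.473: |R|=0.29905 <1
  x=-1.416: |R|=0.25451 <1
  x=-2.827: |R|=1.24901 >1
  x=-2.776: |R|=1.21661 >1
  x=-2.766: |R|=1.21023 >1
Interval (-2.4444, 0).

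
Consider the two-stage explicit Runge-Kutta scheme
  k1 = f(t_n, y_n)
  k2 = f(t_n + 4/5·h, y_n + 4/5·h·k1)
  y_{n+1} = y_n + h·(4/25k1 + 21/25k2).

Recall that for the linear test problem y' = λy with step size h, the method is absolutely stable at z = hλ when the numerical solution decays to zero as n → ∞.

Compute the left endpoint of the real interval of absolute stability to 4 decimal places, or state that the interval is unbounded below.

z* = -1.4881.

Test eqn y'=λy, z=hλ:
  k1=λy_n ⇒ h·k1=z·y_n;  k2=λ(1+4/5z)y_n ⇒ h·k2=z(1+4/5z)y_n
  y_{n+1}/y_n = 1 + 4/25z + 21/25z(1+4/5z) = 1 + z + 84/125z²
  ⇒ R(z) = 1 + z + 84/125z².

Find x<0 with |R(x)|<1.
x=-1.3: |R|=0.8357
R=1: x+84/125x²=0 ⇒ x=−125/84=-1.4881; min R=1−1/(4·84/125)=0.6280>−1
Confirm numerically:
  x=-1.281: |R|=0.82173 <1
  x=-1.207: |R|=0.77200 <1
  x=-1.151: |R|=0.73927 <1
  x=-1.952: |R|=1.60852 >1
  x=-1.934: |R|=1.57952 >1
  x=-1.843: |R|=1.43955 >1
Stable set (-1.4881, 0).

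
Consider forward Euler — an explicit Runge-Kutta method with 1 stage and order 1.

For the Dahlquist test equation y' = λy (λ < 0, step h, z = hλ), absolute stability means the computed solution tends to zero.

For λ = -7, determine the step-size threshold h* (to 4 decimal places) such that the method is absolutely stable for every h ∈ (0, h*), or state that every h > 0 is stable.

With y'=λy (z=hλ):
  order 1, 1-stage ⇒ R(z)=1+z
  (e.g. R(-0.91)=0.09000, |R|=0.09000)

Solve |R(x)|<1 on ℝ⁻.
x=-0.91: |R|=0.0900
|R(-1.87)|=0.8700 |R(-1.7)|=0.7000 |R(-0.86)|=0.1400
Bisect:
  x_lo=-2.5332 |R|=1.5332  x_hi=-0.1267 |R|=0.8733
  mid=-1.32995 |R|=0.32995 →hi
  mid=-1.93160 |R|=0.93160 →hi
  mid=-2.23242 |R|=1.23242 →lo
  mid=-2.08201 |R|=1.08201 →lo
  mid=-2.00680 |R|=1.00680 →lo
  mid=-1.96920 |R|=0.96920 →hi
  mid=-1.98800 |R|=0.98800 →hi
  ...
  [-2.00005,-1.99990] ⇒ x*=-2.0000
Interval (-2.0000, 0).

(-2.0000,0); λ=-7 ⇒ h* = 0.2857.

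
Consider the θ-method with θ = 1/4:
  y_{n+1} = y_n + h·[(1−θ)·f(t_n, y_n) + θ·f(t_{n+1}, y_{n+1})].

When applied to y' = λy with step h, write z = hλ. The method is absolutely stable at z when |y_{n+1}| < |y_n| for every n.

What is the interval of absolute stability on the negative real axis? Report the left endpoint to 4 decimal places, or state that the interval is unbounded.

With y'=λy (z=hλ):
  y_{n+1} = y_n + z·[3/4·y_n + 1/4·y_{n+1}] ⇒ (1 − 1/4z)y_{n+1} = (1 + 3/4z)y_n
  R(z) = (1 + 3/4z)/(1 − 1/4z).

Boundary: |R(x)|=1, x<0.
x=-0.67: |R|=0.4261
R=−1: 1+3/4x = −1+1/4x ⇒ -1/2x=2 ⇒ x=2/(-1/2)=-4.0000
Confirm numerically:
  x=-3.682: |R|=0.91721 <1
  x=-3.189: |R|=0.77438 <1
  x=-2.326: |R|=0.47076 <1
  x=-1.761: |R|=0.22270 <1
  x=-4.370: |R|=1.08841 >1
  x=-4.275: |R|=1.06647 >1
  x=-4.208: |R|=1.05068 >1
So |R|<1 on (-4.0000, 0).

z∈(-4.0000,0).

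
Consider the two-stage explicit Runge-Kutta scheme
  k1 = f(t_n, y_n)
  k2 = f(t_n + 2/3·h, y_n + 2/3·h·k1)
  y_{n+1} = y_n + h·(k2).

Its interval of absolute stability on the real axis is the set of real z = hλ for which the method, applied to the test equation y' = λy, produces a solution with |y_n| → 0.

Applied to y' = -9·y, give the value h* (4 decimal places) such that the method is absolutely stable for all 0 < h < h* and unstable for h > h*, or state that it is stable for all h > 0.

(-1.5000,0); λ=-9 ⇒ h* = (3/2)/9 = 0.1667.

Set f=λy, z=hλ:
  k1=λy_n ⇒ h·k1=z·y_n;  k2=λ(1+2/3z)y_n ⇒ h·k2=z(1+2/3z)y_n
  y_{n+1}/y_n = 1 + z(1+2/3z) = 1 + z + 2/3z²
  ⇒ R(z) = 1 + z + 2/3z².

Boundary: |R(x)|=1, x<0.
x=-0.41: |R|=0.7021
R=1: x+2/3x²=0 ⇒ x=−3/2=-1.5000; min R=1−1/(4·2/3)=0.6250>−1
Confirm numerically:
  x=-1.334: |R|=0.85237 <1
  x=-1.313: |R|=0.83631 <1
  x=-0.914: |R|=0.64293 <1
  x=-0.701: |R|=0.62660 <1
  x=-1.932: |R|=1.55642 >1
  x=-1.739: |R|=1.27708 >1
So |R|<1 on (-1.5000, 0).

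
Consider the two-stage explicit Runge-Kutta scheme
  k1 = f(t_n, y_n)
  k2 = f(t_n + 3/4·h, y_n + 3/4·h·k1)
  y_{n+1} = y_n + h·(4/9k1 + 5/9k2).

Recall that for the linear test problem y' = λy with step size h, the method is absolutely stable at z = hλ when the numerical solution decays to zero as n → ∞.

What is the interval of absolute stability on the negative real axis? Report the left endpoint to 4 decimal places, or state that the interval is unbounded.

With y'=λy (z=hλ):
  k1=λy_n ⇒ h·k1=z·y_n;  k2=λ(1+3/4z)y_n ⇒ h·k2=z(1+3/4z)y_n
  y_{n+1}/y_n = 1 + 4/9z + 5/9z(1+3/4z) = 1 + z + 5/12z²
  so R(z) = 1 + z + 5/12z².

Boundary: |R(x)|=1, x<0.
x=-1.18: |R|=0.4002
R=1: x+5/12x²=0 ⇒ x=−12/5=-2.4000; min R=1−1/(4·5/12)=0.4000>−1
Confirm numerically:
  x=-1.973: |R|=0.64897 <1
  x=-1.843: |R|=0.57227 <1
  x=-1.521: |R|=0.44293 <1
  x=-1.002: |R|=0.41634 <1
  x=-2.871: |R|=1.56343 >1
  x=-2.772: |R|=1.42966 >1
So |R|<1 on (-2.4000, 0).

z∈(-2.4000,0).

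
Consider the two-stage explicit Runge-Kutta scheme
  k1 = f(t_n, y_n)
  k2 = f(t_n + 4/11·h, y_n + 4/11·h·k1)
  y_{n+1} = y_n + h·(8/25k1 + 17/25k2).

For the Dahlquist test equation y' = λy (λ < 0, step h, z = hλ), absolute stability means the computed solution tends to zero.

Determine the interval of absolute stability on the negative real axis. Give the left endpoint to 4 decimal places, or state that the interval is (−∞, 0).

z∈(-4.0441,0).

Set f=λy, z=hλ:
  k1=λy_n ⇒ h·k1=z·y_n;  k2=λ(1+4/11z)y_n ⇒ h·k2=z(1+4/11z)y_n
  y_{n+1}/y_n = 1 + 8/25z + 17/25z(1+4/11z) = 1 + z + 68/275z²
  Hence R(z) = 1 + z + 68/275z².

Need |R(x)|<1, x<0.
x=-1.13: |R|=0.1857
R=1: x+68/275x²=0 ⇒ x=−275/68=-4.0441; min R=1−1/(4·68/275)=-0.0110>−1
Confirm numerically:
  x=-4.005: |R|=0.96126 <1
  x=-2.330: |R|=0.01242 <1
  x=-2.209: |R|=0.00239 <1
  x=-4.629: |R|=1.66947 >1
  x=-4.536: |R|=1.55171 >1
  x=-4.321: |R|=1.29584 >1
So |R|<1 on (-4.0441, 0).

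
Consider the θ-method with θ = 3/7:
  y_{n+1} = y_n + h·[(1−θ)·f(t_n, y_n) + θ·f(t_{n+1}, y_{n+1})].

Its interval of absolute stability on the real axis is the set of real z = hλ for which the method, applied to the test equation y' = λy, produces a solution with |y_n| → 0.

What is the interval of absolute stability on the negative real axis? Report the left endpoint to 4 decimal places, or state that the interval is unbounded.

Test eqn y'=λy, z=hλ:
  y_{n+1} = y_n + z·[4/7·y_n + 3/7·y_{n+1}] ⇒ (1 − 3/7z)y_{n+1} = (1 + 4/7z)y_n
  so R(z) = (1 + 4/7z)/(1 − 3/7z).

Solve |R(x)|<1 on ℝ⁻.
x=-0.51: |R|=0.5815
R=−1: 1+4/7x = −1+3/7x ⇒ -1/7x=2 ⇒ x=2/(-1/7)=-14.0000
Confirm numerically:
  x=-10.358: |R|=0.90434 <1
  x=-9.946: |R|=0.88995 <1
  x=-7.585: |R|=0.78441 <1
  x=-6.666: |R|=0.72835 <1
  x=-14.505: |R|=1.01000 >1
  x=-14.479: |R|=1.00950 >1
  x=-14.275: |R|=1.00552 >1
Stable set (-14.0000, 0).

(-14.0000, 0).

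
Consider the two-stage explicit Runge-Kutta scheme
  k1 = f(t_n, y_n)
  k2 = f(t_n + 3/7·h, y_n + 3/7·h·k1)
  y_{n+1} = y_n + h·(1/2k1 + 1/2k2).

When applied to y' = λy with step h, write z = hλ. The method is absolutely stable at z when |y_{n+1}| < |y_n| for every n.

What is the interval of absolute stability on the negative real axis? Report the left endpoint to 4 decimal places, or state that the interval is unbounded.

z∈(-4.6667,0).

On y'=λy, z=hλ:
  k1=λy_n ⇒ h·k1=z·y_n;  k2=λ(1+3/7z)y_n ⇒ h·k2=z(1+3/7z)y_n
  y_{n+1}/y_n = 1 + 1/2z + 1/2z(1+3/7z) = 1 + z + 3/14z²
  R(z) = 1 + z + 3/14z².

Need |R(x)|<1, x<0.
x=-1.78: |R|=0.1011
R=1: x+3/14x²=0 ⇒ x=−14/3=-4.6667; min R=1−1/(4·3/14)=-0.1667>−1
Confirm numerically:
  x=-2.116: |R|=0.15655 <1
  x=-2.082: |R|=0.15313 <1
  x=-1.980: |R|=0.13991 <1
  x=-1.904: |R|=0.12717 <1
  x=-5.147: |R|=1.52977 >1
  x=-5.074: |R|=1.44289 >1
  x=-4.736: |R|=1.07036 >1
Stable set (-4.6667, 0).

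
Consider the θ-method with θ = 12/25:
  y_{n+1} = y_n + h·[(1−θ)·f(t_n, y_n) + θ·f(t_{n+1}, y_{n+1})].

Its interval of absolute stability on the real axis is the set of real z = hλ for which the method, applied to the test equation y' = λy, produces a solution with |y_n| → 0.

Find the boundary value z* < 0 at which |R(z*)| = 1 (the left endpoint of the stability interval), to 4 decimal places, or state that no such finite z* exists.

z* = -50.0000.

With y'=λy (z=hλ):
  y_{n+1} = y_n + z·[13/25·y_n + 12/25·y_{n+1}] ⇒ (1 − 12/25z)y_{n+1} = (1 + 13/25z)y_n
  ⇒ R(z) = (1 + 13/25z)/(1 − 12/25z).

Solve |R(x)|<1 on ℝ⁻.
x=-0.49: |R|=0.6033
R=−1: 1+13/25x = −1+12/25x ⇒ -1/25x=2 ⇒ x=2/(-1/25)=-50.0000
Confirm numerically:
  x=-49.620: |R|=0.99939 <1
  x=-39.464: |R|=0.97887 <1
  x=-39.032: |R|=0.97777 <1
  x=-50.362: |R|=1.00058 >1
  x=-50.063: |R|=1.00010 >1
Interval (-50.0000, 0).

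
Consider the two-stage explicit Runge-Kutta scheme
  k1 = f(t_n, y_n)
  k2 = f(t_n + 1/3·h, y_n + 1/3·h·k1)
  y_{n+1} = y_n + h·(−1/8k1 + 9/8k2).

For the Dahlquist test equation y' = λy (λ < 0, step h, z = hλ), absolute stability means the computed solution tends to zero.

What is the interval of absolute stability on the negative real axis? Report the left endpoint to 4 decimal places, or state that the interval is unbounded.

z∈(-2.6667,0).

Set f=λy, z=hλ:
  k1=λy_n ⇒ h·k1=z·y_n;  k2=λ(1+1/3z)y_n ⇒ h·k2=z(1+1/3z)y_n
  y_{n+1}/y_n = 1 − 1/8z + 9/8z(1+1/3z) = 1 + z + 3/8z²
  R(z) = 1 + z + 3/8z².

Find x<0 with |R(x)|<1.
x=-1.62: |R|=0.3641
R=1: x+3/8x²=0 ⇒ x=−8/3=-2.6667; min R=1−1/(4·3/8)=0.3333>−1
Confirm numerically:
  x=-2.472: |R|=0.81954 <1
  x=-2.088: |R|=0.54690 <1
  x=-2.086: |R|=0.54577 <1
  x=-1.550: |R|=0.35094 <1
  x=-2.907: |R|=1.26199 >1
  x=-2.770: |R|=1.10734 >1
Interval (-2.6667, 0).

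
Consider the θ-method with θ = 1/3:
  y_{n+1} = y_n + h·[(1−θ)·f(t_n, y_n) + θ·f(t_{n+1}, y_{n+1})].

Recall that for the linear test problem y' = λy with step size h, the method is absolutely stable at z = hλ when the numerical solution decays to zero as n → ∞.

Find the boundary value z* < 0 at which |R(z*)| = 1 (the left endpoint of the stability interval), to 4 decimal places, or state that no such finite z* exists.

Set f=λy, z=hλ:
  y_{n+1} = y_n + z·[2/3·y_n + 1/3·y_{n+1}] ⇒ (1 − 1/3z)y_{n+1} = (1 + 2/3z)y_n
  ⇒ R(z) = (1 + 2/3z)/(1 − 1/3z).

Need |R(x)|<1, x<0.
x=-0.38: |R|=0.6627
R=−1: 1+2/3x = −1+1/3x ⇒ -1/3x=2 ⇒ x=2/(-1/3)=-6.0000
Confirm numerically:
  x=-5.452: |R|=0.93516 <1
  x=-3.692: |R|=0.65511 <1
  x=-3.605: |R|=0.63740 <1
  x=-6.544: |R|=1.05700 >1
  x=-6.353: |R|=1.03774 >1
  x=-6.091: |R|=1.01001 >1
So |R|<1 on (-6.0000, 0).

z* = -6.0000.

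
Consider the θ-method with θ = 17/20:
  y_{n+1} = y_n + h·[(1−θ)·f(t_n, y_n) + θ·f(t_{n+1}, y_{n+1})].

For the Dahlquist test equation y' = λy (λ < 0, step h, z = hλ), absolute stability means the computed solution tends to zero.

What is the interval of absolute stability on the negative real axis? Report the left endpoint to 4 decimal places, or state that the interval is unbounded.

On y'=λy, z=hλ:
  y_{n+1} = y_n + z·[3/20·y_n + 17/20·y_{n+1}] ⇒ (1 − 17/20z)y_{n+1} = (1 + 3/20z)y_n
  ⇒ R(z) = (1 + 3/20z)/(1 − 17/20z).

Need |R(x)|<1, x<0.
x=-1.63: |R|=0.3167
x=-2: |R|=0.2593
x=-10: |R|=0.0526
x=-100: |R|=0.1628
θ=17/20≥1/2 ⇒ |1+3/20x|<|1−17/20x| ∀x<0 ⇒ unbounded interval.

(−∞, 0) — no finite endpoint.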